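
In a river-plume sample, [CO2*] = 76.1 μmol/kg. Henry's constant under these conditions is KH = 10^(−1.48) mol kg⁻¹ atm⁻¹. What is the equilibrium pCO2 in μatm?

pCO2 = 2300 μatm

KH = 10^(−1.48) = 3.311×10^-2 mol kg⁻¹ atm⁻¹
pCO2 = [CO2*]/KH = 76.1×10^-6 / 3.311×10^-2 = 2.30×10^-3 atm = 2300 μatm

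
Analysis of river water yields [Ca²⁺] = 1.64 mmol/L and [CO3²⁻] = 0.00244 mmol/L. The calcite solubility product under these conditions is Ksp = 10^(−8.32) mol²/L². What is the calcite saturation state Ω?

Ω = 0.836

Ksp = 10^(−8.32) = 4.786×10^-9
Ω = [Ca²⁺][CO3²⁻]/Ksp = (1.64×10^-3)(0.00244×10^-3) / 4.786×10^-9 = 0.836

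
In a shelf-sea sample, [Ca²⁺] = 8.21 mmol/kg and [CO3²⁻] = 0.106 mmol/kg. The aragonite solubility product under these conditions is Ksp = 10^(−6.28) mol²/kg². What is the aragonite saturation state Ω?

Ω = 1.66

Ksp = 10^(−6.28) = 5.248×10^-7
Ω = [Ca²⁺][CO3²⁻]/Ksp = (8.21×10^-3)(0.106×10^-3) / 5.248×10^-7 = 1.66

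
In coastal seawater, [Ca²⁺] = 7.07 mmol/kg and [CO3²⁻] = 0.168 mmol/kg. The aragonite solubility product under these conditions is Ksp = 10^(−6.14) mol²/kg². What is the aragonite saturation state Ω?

Ksp = 10^(−6.14) = 7.244×10^-7
Ω = [Ca²⁺][CO3²⁻]/Ksp = (7.07×10^-3)(0.168×10^-3) / 7.244×10^-7 = 1.64

Ω = 1.64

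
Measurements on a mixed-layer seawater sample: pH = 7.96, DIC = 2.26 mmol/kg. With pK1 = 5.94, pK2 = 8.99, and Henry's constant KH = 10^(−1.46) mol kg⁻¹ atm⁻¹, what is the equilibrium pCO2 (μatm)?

pCO2 = 564 μatm

α₀ = 1 / (1 + K1/[H⁺] + K1K2/[H⁺]²) = 1 / (1 + 10^+2.02 + 10^+0.99)
   = 1 / (1 + 104.71 + 9.7724) = 1/115.49 = 0.008659
[CO2*] = α₀ × DIC = 0.008659 × 2.26 = 0.01957 mmol/kg = 19.57 μmol/kg
pCO2 = [CO2*]/KH = 1.957×10^-5 / 3.467×10^-2 = 564 μatm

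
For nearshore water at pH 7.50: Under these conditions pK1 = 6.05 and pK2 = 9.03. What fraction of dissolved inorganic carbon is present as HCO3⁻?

α₁ = 0.939

α₁ = 1 / (1 + [H⁺]/K1 + K2/[H⁺]) = 1 / (1 + 10^-1.45 + 10^-1.53)
   = 1 / (1 + 0.035481 + 0.029512) = 1/1.0650 = 0.9390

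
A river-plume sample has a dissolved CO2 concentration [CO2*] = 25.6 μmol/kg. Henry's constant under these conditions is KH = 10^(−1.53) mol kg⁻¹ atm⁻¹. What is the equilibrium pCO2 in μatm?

KH = 10^(−1.53) = 2.951×10^-2 mol kg⁻¹ atm⁻¹
pCO2 = [CO2*]/KH = 25.6×10^-6 / 2.951×10^-2 = 8.67×10^-4 atm = 867 μatm

pCO2 = 867 μatm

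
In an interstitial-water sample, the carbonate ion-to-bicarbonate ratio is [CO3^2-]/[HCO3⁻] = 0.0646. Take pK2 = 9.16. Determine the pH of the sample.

pH = 7.97

From K2 = [H⁺][CO3^2-]/[HCO3⁻]:  pH = pK2 + log₁₀([CO3^2-]/[HCO3⁻])
log₁₀(0.0646) = -1.190
pH = 9.16 + (-1.190) = 7.97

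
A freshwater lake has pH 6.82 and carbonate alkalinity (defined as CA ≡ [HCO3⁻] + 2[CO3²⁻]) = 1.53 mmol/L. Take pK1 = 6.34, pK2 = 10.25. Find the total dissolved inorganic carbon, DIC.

DIC = 2.04 mmol/L

CA = [HCO3⁻] + 2[CO3²⁻] = (α₁ + 2α₂)·DIC
At pH 6.82: [H⁺]/K1 = 10^-0.48 = 0.33113, K2/[H⁺] = 10^-3.43 = 0.00037154
α₁ = 1/(1 + 0.33113 + 0.00037154) = 1/1.3315 = 0.7510; α₂ = α₁·K2/[H⁺] = 0.0002790
α₁ + 2α₂ = 0.7516
DIC = CA / (α₁ + 2α₂) = 1.53 / 0.7516 = 2.04 mmol/L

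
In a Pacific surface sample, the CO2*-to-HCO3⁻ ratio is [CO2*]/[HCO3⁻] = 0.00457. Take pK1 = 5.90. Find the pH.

pH = 8.24

From K1 = [H⁺][HCO3⁻]/[CO2*]:  pH = pK1 − log₁₀([CO2*]/[HCO3⁻])
log₁₀(0.00457) = -2.340
pH = 5.90 − (-2.340) = 8.24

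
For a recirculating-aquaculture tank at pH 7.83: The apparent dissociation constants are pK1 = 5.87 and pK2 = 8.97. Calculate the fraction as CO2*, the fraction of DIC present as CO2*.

α₀ = 1 / (1 + K1/[H⁺] + K1K2/[H⁺]²) = 1 / (1 + 10^+1.96 + 10^+0.82)
   = 1 / (1 + 91.201 + 6.6069) = 1/98.808 = 0.01012

α₀ = 0.0101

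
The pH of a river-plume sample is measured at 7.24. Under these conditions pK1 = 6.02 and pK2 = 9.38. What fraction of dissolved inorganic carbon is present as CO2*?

α₀ = 1 / (1 + K1/[H⁺] + K1K2/[H⁺]²) = 1 / (1 + 10^+1.22 + 10^-0.92)
   = 1 / (1 + 16.596 + 0.12023) = 1/17.716 = 0.05645

α₀ = 0.0564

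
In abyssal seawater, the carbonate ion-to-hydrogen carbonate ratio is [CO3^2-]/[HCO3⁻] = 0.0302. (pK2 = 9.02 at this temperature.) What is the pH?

From K2 = [H⁺][CO3^2-]/[HCO3⁻]:  pH = pK2 + log₁₀([CO3^2-]/[HCO3⁻])
log₁₀(0.0302) = -1.520
pH = 9.02 + (-1.520) = 7.50

pH = 7.50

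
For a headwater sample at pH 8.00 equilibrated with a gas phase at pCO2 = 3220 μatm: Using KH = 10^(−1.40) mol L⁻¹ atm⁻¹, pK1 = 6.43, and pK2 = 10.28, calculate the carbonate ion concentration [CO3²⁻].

[CO3²⁻] = 0.0250 mmol/L

[CO2*] = KH · pCO2 = 10^(−1.40) × 3220×10^-6 = 1.282×10^-4 mol/L
α₀ = 1/(1 + K1/[H⁺] + K1K2/[H⁺]²) = 1/(1 + 10^+1.57 + 10^-0.71) = 0.02608
DIC = [CO2*]/α₀ = 1.282×10^-4 / 0.02608 = 4.916 mmol/L
[CO3²⁻] = α₂·DIC; α₂ = 0.005085, so [CO3²⁻] = 0.005085 × 4.916 = 0.0250 mmol/L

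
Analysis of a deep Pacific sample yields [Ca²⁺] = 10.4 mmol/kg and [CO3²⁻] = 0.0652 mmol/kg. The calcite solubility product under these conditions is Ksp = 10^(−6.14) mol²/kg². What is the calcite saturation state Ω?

Ω = 0.936

Ksp = 10^(−6.14) = 7.244×10^-7
Ω = [Ca²⁺][CO3²⁻]/Ksp = (10.4×10^-3)(0.0652×10^-3) / 7.244×10^-7 = 0.936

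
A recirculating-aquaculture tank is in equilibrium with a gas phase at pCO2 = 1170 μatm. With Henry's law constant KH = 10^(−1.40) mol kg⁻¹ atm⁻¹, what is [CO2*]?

KH = 10^(−1.40) = 3.981×10^-2 mol kg⁻¹ atm⁻¹
[CO2*] = KH · pCO2 = 3.981×10^-2 × 1170×10^-6 atm = 4.66×10^-5 mol/kg

[CO2*] = 46.6 μmol/kg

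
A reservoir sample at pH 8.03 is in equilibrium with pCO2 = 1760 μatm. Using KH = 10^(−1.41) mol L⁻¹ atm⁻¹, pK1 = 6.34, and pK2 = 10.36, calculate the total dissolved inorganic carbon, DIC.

[CO2*] = KH · pCO2 = 10^(−1.41) × 1760×10^-6 = 6.847×10^-5 mol/L
α₀ = 1/(1 + K1/[H⁺] + K1K2/[H⁺]²) = 1/(1 + 10^+1.69 + 10^-0.64) = 0.01992
DIC = [CO2*]/α₀ = 6.847×10^-5 / 0.01992 = 3.44 mmol/L

DIC = 3.44 mmol/L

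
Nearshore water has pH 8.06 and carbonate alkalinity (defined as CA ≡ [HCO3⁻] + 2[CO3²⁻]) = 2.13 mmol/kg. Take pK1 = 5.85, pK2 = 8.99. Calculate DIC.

CA = [HCO3⁻] + 2[CO3²⁻] = (α₁ + 2α₂)·DIC
At pH 8.06: [H⁺]/K1 = 10^-2.21 = 0.0061660, K2/[H⁺] = 10^-0.93 = 0.11749
α₁ = 1/(1 + 0.0061660 + 0.11749) = 1/1.1237 = 0.8900; α₂ = α₁·K2/[H⁺] = 0.1046
α₁ + 2α₂ = 1.0991
DIC = CA / (α₁ + 2α₂) = 2.13 / 1.0991 = 1.94 mmol/kg

DIC = 1.94 mmol/kg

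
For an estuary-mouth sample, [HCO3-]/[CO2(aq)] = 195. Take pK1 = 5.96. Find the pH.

From K1 = [H⁺][HCO3-]/[CO2(aq)]:  pH = pK1 + log₁₀([HCO3-]/[CO2(aq)])
log₁₀(195) = +2.290
pH = 5.96 + (+2.290) = 8.25

pH = 8.25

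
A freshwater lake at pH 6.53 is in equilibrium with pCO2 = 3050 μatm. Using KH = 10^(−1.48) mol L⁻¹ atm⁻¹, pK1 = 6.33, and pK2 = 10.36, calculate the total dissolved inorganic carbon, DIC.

DIC = 0.261 mmol/L

[CO2*] = KH · pCO2 = 10^(−1.48) × 3050×10^-6 = 1.010×10^-4 mol/L
α₀ = 1/(1 + K1/[H⁺] + K1K2/[H⁺]²) = 1/(1 + 10^+0.20 + 10^-3.63) = 0.3868
DIC = [CO2*]/α₀ = 1.010×10^-4 / 0.3868 = 0.261 mmol/L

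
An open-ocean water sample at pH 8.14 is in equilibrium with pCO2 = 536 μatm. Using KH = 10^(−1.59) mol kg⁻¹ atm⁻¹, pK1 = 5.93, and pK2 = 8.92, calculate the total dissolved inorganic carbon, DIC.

DIC = 2.62 mmol/kg

[CO2*] = KH · pCO2 = 10^(−1.59) × 536×10^-6 = 1.378×10^-5 mol/kg
α₀ = 1/(1 + K1/[H⁺] + K1K2/[H⁺]²) = 1/(1 + 10^+2.21 + 10^+1.43) = 0.005260
DIC = [CO2*]/α₀ = 1.378×10^-5 / 0.005260 = 2.62 mmol/kg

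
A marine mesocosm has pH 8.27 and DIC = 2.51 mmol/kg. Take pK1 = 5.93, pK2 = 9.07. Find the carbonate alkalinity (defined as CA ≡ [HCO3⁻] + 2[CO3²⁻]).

CA = [HCO3⁻] + 2[CO3²⁻] = (α₁ + 2α₂)·DIC
At pH 8.27: [H⁺]/K1 = 10^-2.34 = 0.0045709, K2/[H⁺] = 10^-0.80 = 0.15849
α₁ = 1/(1 + 0.0045709 + 0.15849) = 1/1.1631 = 0.8598; α₂ = α₁·K2/[H⁺] = 0.1363
α₁ + 2α₂ = 1.1323
CA = 1.1323 × 2.51 = 2.84 mmol/kg

CA = 2.84 mmol/kg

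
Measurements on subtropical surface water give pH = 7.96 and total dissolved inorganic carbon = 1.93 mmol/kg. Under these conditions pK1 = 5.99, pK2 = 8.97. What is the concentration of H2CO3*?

[CO2*] = 18.7 μmol/kg

α₀ = 1 / (1 + K1/[H⁺] + K1K2/[H⁺]²) = 1 / (1 + 10^+1.97 + 10^+0.96)
   = 1 / (1 + 93.325 + 9.1201) = 1/103.45 = 0.009667
[CO2*] = α₀ × DIC = 0.009667 × 1.93 = 0.0187 mmol/kg = 18.7 μmol/kg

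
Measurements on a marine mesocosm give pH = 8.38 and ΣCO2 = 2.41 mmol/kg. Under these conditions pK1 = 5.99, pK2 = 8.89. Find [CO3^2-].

[CO3²⁻] = 0.567 mmol/kg

α₂ = 1 / (1 + [H⁺]/K2 + [H⁺]²/(K1K2)) = 1 / (1 + 10^+0.51 + 10^-1.88)
   = 1 / (1 + 3.2359 + 0.013183) = 1/4.2491 = 0.2353
[CO3²⁻] = α₂ × DIC = 0.2353 × 2.41 = 0.567 mmol/kg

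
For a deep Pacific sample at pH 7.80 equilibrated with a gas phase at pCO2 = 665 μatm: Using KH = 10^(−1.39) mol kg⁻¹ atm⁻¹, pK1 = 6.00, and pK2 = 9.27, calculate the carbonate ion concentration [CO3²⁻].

[CO3²⁻] = 0.0579 mmol/kg

[CO2*] = KH · pCO2 = 10^(−1.39) × 665×10^-6 = 2.709×10^-5 mol/kg
α₀ = 1/(1 + K1/[H⁺] + K1K2/[H⁺]²) = 1/(1 + 10^+1.80 + 10^+0.33) = 0.01510
DIC = [CO2*]/α₀ = 2.709×10^-5 / 0.01510 = 1.794 mmol/kg
[CO3²⁻] = α₂·DIC; α₂ = 0.03228, so [CO3²⁻] = 0.03228 × 1.794 = 0.0579 mmol/kg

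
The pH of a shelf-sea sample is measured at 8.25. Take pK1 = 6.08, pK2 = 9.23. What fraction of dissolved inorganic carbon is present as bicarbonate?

α₁ = 1 / (1 + [H⁺]/K1 + K2/[H⁺]) = 1 / (1 + 10^-2.17 + 10^-0.98)
   = 1 / (1 + 0.0067608 + 0.10471) = 1/1.1115 = 0.8997

α₁ = 0.900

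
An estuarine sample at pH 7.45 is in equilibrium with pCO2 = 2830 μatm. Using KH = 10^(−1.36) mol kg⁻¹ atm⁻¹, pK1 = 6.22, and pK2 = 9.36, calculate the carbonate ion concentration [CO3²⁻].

[CO3²⁻] = 0.0258 mmol/kg

[CO2*] = KH · pCO2 = 10^(−1.36) × 2830×10^-6 = 1.235×10^-4 mol/kg
α₀ = 1/(1 + K1/[H⁺] + K1K2/[H⁺]²) = 1/(1 + 10^+1.23 + 10^-0.68) = 0.05497
DIC = [CO2*]/α₀ = 1.235×10^-4 / 0.05497 = 2.247 mmol/kg
[CO3²⁻] = α₂·DIC; α₂ = 0.01149, so [CO3²⁻] = 0.01149 × 2.247 = 0.0258 mmol/kg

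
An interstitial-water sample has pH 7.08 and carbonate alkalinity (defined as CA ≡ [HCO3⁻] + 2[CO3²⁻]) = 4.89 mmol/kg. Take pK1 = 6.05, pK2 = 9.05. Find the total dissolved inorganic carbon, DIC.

DIC = 5.29 mmol/kg

CA = [HCO3⁻] + 2[CO3²⁻] = (α₁ + 2α₂)·DIC
At pH 7.08: [H⁺]/K1 = 10^-1.03 = 0.093325, K2/[H⁺] = 10^-1.97 = 0.010715
α₁ = 1/(1 + 0.093325 + 0.010715) = 1/1.1040 = 0.9058; α₂ = α₁·K2/[H⁺] = 0.009705
α₁ + 2α₂ = 0.9252
DIC = CA / (α₁ + 2α₂) = 4.89 / 0.9252 = 5.29 mmol/kg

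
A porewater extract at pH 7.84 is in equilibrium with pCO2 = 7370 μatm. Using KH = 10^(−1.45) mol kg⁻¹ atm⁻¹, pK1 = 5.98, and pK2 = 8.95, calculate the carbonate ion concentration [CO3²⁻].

[CO3²⁻] = 1.47 mmol/kg

[CO2*] = KH · pCO2 = 10^(−1.45) × 7370×10^-6 = 2.615×10^-4 mol/kg
α₀ = 1/(1 + K1/[H⁺] + K1K2/[H⁺]²) = 1/(1 + 10^+1.86 + 10^+0.75) = 0.01265
DIC = [CO2*]/α₀ = 2.615×10^-4 / 0.01265 = 20.68 mmol/kg
[CO3²⁻] = α₂·DIC; α₂ = 0.07112, so [CO3²⁻] = 0.07112 × 20.68 = 1.47 mmol/kg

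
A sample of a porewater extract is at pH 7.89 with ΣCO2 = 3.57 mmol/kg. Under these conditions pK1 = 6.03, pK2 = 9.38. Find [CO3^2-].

[CO3²⁻] = 0.110 mmol/kg

α₂ = 1 / (1 + [H⁺]/K2 + [H⁺]²/(K1K2)) = 1 / (1 + 10^+1.49 + 10^-0.37)
   = 1 / (1 + 30.903 + 0.42658) = 1/32.330 = 0.03093
[CO3²⁻] = α₂ × DIC = 0.03093 × 3.57 = 0.110 mmol/kg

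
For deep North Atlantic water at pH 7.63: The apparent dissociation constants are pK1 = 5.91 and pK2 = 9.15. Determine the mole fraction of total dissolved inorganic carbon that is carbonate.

α₂ = 1 / (1 + [H⁺]/K2 + [H⁺]²/(K1K2)) = 1 / (1 + 10^+1.52 + 10^-0.20)
   = 1 / (1 + 33.113 + 0.63096) = 1/34.744 = 0.02878

α₂ = 0.0288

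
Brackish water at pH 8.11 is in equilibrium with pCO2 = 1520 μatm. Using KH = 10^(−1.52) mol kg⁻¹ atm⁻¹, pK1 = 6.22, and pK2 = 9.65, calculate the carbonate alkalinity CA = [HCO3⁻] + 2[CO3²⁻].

CA = 3.77 mmol/kg

[CO2*] = KH · pCO2 = 10^(−1.52) × 1520×10^-6 = 4.590×10^-5 mol/kg
α₀ = 1/(1 + K1/[H⁺] + K1K2/[H⁺]²) = 1/(1 + 10^+1.89 + 10^+0.35) = 0.01237
DIC = [CO2*]/α₀ = 4.590×10^-5 / 0.01237 = 3.712 mmol/kg
CA = (α₁ + 2α₂)·DIC = (0.9599 + 2×0.02769) × 3.712 = 3.77 mmol/kg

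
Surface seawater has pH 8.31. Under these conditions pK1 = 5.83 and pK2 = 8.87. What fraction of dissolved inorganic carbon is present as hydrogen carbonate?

α₁ = 0.782

α₁ = 1 / (1 + [H⁺]/K1 + K2/[H⁺]) = 1 / (1 + 10^-2.48 + 10^-0.56)
   = 1 / (1 + 0.0033113 + 0.27542) = 1/1.2787 = 0.7820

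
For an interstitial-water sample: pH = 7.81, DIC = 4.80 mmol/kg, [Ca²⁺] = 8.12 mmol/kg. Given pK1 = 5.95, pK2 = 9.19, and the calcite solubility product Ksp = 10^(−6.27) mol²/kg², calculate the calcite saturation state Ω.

Ω = 2.87

α₂ = 1 / (1 + [H⁺]/K2 + [H⁺]²/(K1K2)) = 1 / (1 + 10^+1.38 + 10^-0.48)
   = 1 / (1 + 23.988 + 0.33113) = 1/25.319 = 0.03950
[CO3²⁻] = α₂ × DIC = 0.03950 × 4.80 = 0.1896 mmol/kg
Ksp = 10^(−6.27) = 5.370×10^-7
Ω = [Ca²⁺][CO3²⁻]/Ksp = (8.12×10^-3)(1.896×10^-4) / 5.370×10^-7 = 2.87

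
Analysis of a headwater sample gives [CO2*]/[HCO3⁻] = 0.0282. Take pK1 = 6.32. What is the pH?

From K1 = [H⁺][HCO3⁻]/[CO2*]:  pH = pK1 − log₁₀([CO2*]/[HCO3⁻])
log₁₀(0.0282) = -1.550
pH = 6.32 − (-1.550) = 7.87

pH = 7.87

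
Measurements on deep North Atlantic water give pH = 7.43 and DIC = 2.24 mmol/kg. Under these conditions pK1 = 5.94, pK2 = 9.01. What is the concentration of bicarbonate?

α₁ = 1 / (1 + [H⁺]/K1 + K2/[H⁺]) = 1 / (1 + 10^-1.49 + 10^-1.58)
   = 1 / (1 + 0.032359 + 0.026303) = 1/1.0587 = 0.9446
[HCO3⁻] = α₁ × DIC = 0.9446 × 2.24 = 2.12 mmol/kg

[HCO3⁻] = 2.12 mmol/kg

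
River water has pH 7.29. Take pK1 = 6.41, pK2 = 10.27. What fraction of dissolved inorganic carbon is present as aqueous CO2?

α₀ = 1 / (1 + K1/[H⁺] + K1K2/[H⁺]²) = 1 / (1 + 10^+0.88 + 10^-2.10)
   = 1 / (1 + 7.5858 + 0.0079433) = 1/8.5937 = 0.1164

α₀ = 0.116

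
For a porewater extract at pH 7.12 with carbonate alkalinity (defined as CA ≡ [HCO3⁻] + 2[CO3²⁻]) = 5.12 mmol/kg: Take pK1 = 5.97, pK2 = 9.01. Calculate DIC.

DIC = 5.41 mmol/kg

CA = [HCO3⁻] + 2[CO3²⁻] = (α₁ + 2α₂)·DIC
At pH 7.12: [H⁺]/K1 = 10^-1.15 = 0.070795, K2/[H⁺] = 10^-1.89 = 0.012882
α₁ = 1/(1 + 0.070795 + 0.012882) = 1/1.0837 = 0.9228; α₂ = α₁·K2/[H⁺] = 0.01189
α₁ + 2α₂ = 0.9466
DIC = CA / (α₁ + 2α₂) = 5.12 / 0.9466 = 5.41 mmol/kg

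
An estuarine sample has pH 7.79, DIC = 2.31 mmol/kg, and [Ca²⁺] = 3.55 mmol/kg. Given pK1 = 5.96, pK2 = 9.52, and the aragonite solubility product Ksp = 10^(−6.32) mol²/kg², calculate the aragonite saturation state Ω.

α₂ = 1 / (1 + [H⁺]/K2 + [H⁺]²/(K1K2)) = 1 / (1 + 10^+1.73 + 10^-0.10)
   = 1 / (1 + 53.703 + 0.79433) = 1/55.498 = 0.01802
[CO3²⁻] = α₂ × DIC = 0.01802 × 2.31 = 0.04162 mmol/kg
Ksp = 10^(−6.32) = 4.786×10^-7
Ω = [Ca²⁺][CO3²⁻]/Ksp = (3.55×10^-3)(4.162×10^-5) / 4.786×10^-7 = 0.309

Ω = 0.309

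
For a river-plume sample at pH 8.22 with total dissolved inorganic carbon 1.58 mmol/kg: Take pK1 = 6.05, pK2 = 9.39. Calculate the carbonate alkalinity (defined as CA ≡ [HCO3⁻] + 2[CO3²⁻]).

CA = 1.67 mmol/kg

CA = [HCO3⁻] + 2[CO3²⁻] = (α₁ + 2α₂)·DIC
At pH 8.22: [H⁺]/K1 = 10^-2.17 = 0.0067608, K2/[H⁺] = 10^-1.17 = 0.067608
α₁ = 1/(1 + 0.0067608 + 0.067608) = 1/1.0744 = 0.9308; α₂ = α₁·K2/[H⁺] = 0.06293
α₁ + 2α₂ = 1.0566
CA = 1.0566 × 1.58 = 1.67 mmol/kg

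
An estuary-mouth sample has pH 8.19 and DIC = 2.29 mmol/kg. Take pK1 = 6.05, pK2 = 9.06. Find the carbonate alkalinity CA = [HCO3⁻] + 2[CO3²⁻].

CA = [HCO3⁻] + 2[CO3²⁻] = (α₁ + 2α₂)·DIC
At pH 8.19: [H⁺]/K1 = 10^-2.14 = 0.0072444, K2/[H⁺] = 10^-0.87 = 0.13490
α₁ = 1/(1 + 0.0072444 + 0.13490) = 1/1.1421 = 0.8755; α₂ = α₁·K2/[H⁺] = 0.1181
α₁ + 2α₂ = 1.1118
CA = 1.1118 × 2.29 = 2.55 mmol/kg

CA = 2.55 mmol/kg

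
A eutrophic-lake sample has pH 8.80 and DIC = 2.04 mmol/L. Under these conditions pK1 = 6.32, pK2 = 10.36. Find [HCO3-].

α₁ = 1 / (1 + [H⁺]/K1 + K2/[H⁺]) = 1 / (1 + 10^-2.48 + 10^-1.56)
   = 1 / (1 + 0.0033113 + 0.027542) = 1/1.0309 = 0.9701
[HCO3⁻] = α₁ × DIC = 0.9701 × 2.04 = 1.98 mmol/L

[HCO3⁻] = 1.98 mmol/L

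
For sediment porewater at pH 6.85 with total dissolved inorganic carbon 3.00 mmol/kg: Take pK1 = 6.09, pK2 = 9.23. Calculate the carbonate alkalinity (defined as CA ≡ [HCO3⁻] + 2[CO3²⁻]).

CA = 2.57 mmol/kg

CA = [HCO3⁻] + 2[CO3²⁻] = (α₁ + 2α₂)·DIC
At pH 6.85: [H⁺]/K1 = 10^-0.76 = 0.17378, K2/[H⁺] = 10^-2.38 = 0.0041687
α₁ = 1/(1 + 0.17378 + 0.0041687) = 1/1.1779 = 0.8489; α₂ = α₁·K2/[H⁺] = 0.003539
α₁ + 2α₂ = 0.8560
CA = 0.8560 × 3.00 = 2.57 mmol/kg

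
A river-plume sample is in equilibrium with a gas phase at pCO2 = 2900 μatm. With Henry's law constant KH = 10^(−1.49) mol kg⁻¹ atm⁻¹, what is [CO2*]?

KH = 10^(−1.49) = 3.236×10^-2 mol kg⁻¹ atm⁻¹
[CO2*] = KH · pCO2 = 3.236×10^-2 × 2900×10^-6 atm = 9.38×10^-5 mol/kg

[CO2*] = 93.8 μmol/kg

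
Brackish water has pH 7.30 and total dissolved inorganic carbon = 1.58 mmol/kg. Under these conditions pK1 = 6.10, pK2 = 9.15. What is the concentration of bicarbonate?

[HCO3⁻] = 1.47 mmol/kg

α₁ = 1 / (1 + [H⁺]/K1 + K2/[H⁺]) = 1 / (1 + 10^-1.20 + 10^-1.85)
   = 1 / (1 + 0.063096 + 0.014125) = 1/1.0772 = 0.9283
[HCO3⁻] = α₁ × DIC = 0.9283 × 1.58 = 1.47 mmol/kg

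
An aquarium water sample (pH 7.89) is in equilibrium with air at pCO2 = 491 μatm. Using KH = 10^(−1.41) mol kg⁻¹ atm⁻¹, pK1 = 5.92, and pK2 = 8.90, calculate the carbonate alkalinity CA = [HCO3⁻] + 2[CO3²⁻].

CA = 2.13 mmol/kg

[CO2*] = KH · pCO2 = 10^(−1.41) × 491×10^-6 = 1.910×10^-5 mol/kg
α₀ = 1/(1 + K1/[H⁺] + K1K2/[H⁺]²) = 1/(1 + 10^+1.97 + 10^+0.96) = 0.009667
DIC = [CO2*]/α₀ = 1.910×10^-5 / 0.009667 = 1.976 mmol/kg
CA = (α₁ + 2α₂)·DIC = (0.9022 + 2×0.08816) × 1.976 = 2.13 mmol/kg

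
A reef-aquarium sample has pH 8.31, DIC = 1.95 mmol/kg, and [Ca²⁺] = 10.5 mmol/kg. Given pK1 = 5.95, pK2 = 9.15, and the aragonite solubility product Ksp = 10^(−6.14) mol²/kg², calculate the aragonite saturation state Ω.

α₂ = 1 / (1 + [H⁺]/K2 + [H⁺]²/(K1K2)) = 1 / (1 + 10^+0.84 + 10^-1.52)
   = 1 / (1 + 6.9183 + 0.030200) = 1/7.9485 = 0.1258
[CO3²⁻] = α₂ × DIC = 0.1258 × 1.95 = 0.2453 mmol/kg
Ksp = 10^(−6.14) = 7.244×10^-7
Ω = [Ca²⁺][CO3²⁻]/Ksp = (10.5×10^-3)(2.453×10^-4) / 7.244×10^-7 = 3.56

Ω = 3.56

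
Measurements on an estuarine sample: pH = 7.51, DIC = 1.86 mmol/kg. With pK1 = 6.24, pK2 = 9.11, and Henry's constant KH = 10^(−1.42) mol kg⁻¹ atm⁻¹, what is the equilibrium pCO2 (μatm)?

α₀ = 1 / (1 + K1/[H⁺] + K1K2/[H⁺]²) = 1 / (1 + 10^+1.27 + 10^-0.33)
   = 1 / (1 + 18.621 + 0.46774) = 1/20.089 = 0.04978
[CO2*] = α₀ × DIC = 0.04978 × 1.86 = 0.09259 mmol/kg
pCO2 = [CO2*]/KH = 9.259×10^-5 / 3.802×10^-2 = 2440 μatm

pCO2 = 2440 μatm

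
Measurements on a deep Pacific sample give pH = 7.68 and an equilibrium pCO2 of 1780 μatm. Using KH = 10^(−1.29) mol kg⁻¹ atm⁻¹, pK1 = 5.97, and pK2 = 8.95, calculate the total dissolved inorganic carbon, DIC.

[CO2*] = KH · pCO2 = 10^(−1.29) × 1780×10^-6 = 9.129×10^-5 mol/kg
α₀ = 1/(1 + K1/[H⁺] + K1K2/[H⁺]²) = 1/(1 + 10^+1.71 + 10^+0.44) = 0.01817
DIC = [CO2*]/α₀ = 9.129×10^-5 / 0.01817 = 5.02 mmol/kg

DIC = 5.02 mmol/kg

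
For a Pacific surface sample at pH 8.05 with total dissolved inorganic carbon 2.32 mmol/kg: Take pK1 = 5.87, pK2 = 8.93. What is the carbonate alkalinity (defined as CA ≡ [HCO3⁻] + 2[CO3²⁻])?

CA = 2.58 mmol/kg

CA = [HCO3⁻] + 2[CO3²⁻] = (α₁ + 2α₂)·DIC
At pH 8.05: [H⁺]/K1 = 10^-2.18 = 0.0066069, K2/[H⁺] = 10^-0.88 = 0.13183
α₁ = 1/(1 + 0.0066069 + 0.13183) = 1/1.1384 = 0.8784; α₂ = α₁·K2/[H⁺] = 0.1158
α₁ + 2α₂ = 1.1100
CA = 1.1100 × 2.32 = 2.58 mmol/kg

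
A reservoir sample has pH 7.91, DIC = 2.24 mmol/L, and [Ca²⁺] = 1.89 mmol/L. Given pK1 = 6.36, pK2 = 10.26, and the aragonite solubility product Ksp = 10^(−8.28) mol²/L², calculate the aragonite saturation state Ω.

Ω = 3.49

α₂ = 1 / (1 + [H⁺]/K2 + [H⁺]²/(K1K2)) = 1 / (1 + 10^+2.35 + 10^+0.80)
   = 1 / (1 + 223.87 + 6.3096) = 1/231.18 = 0.004326
[CO3²⁻] = α₂ × DIC = 0.004326 × 2.24 = 0.009689 mmol/L = 9.689 μmol/L
Ksp = 10^(−8.28) = 5.248×10^-9
Ω = [Ca²⁺][CO3²⁻]/Ksp = (1.89×10^-3)(9.689×10^-6) / 5.248×10^-9 = 3.49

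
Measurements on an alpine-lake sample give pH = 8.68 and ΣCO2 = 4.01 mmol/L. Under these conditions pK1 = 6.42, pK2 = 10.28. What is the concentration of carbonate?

[CO3²⁻] = 0.0977 mmol/L

α₂ = 1 / (1 + [H⁺]/K2 + [H⁺]²/(K1K2)) = 1 / (1 + 10^+1.60 + 10^-0.66)
   = 1 / (1 + 39.811 + 0.21878) = 1/41.029 = 0.02437
[CO3²⁻] = α₂ × DIC = 0.02437 × 4.01 = 0.0977 mmol/L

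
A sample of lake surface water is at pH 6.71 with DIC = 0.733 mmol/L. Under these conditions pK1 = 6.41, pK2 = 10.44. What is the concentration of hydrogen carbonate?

[HCO3⁻] = 0.488 mmol/L

α₁ = 1 / (1 + [H⁺]/K1 + K2/[H⁺]) = 1 / (1 + 10^-0.30 + 10^-3.73)
   = 1 / (1 + 0.50119 + 0.00018621) = 1/1.5014 = 0.6661
[HCO3⁻] = α₁ × DIC = 0.6661 × 0.733 = 0.488 mmol/L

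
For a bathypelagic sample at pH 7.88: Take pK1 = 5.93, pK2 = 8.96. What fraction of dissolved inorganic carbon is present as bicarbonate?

α₁ = 1 / (1 + [H⁺]/K1 + K2/[H⁺]) = 1 / (1 + 10^-1.95 + 10^-1.08)
   = 1 / (1 + 0.011220 + 0.083176) = 1/1.0944 = 0.9137

α₁ = 0.914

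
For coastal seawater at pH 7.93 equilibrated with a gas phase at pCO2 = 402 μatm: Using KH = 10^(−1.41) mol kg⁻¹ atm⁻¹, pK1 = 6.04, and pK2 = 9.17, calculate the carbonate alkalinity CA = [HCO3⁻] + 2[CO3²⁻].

CA = 1.35 mmol/kg

[CO2*] = KH · pCO2 = 10^(−1.41) × 402×10^-6 = 1.564×10^-5 mol/kg
α₀ = 1/(1 + K1/[H⁺] + K1K2/[H⁺]²) = 1/(1 + 10^+1.89 + 10^+0.65) = 0.01203
DIC = [CO2*]/α₀ = 1.564×10^-5 / 0.01203 = 1.300 mmol/kg
CA = (α₁ + 2α₂)·DIC = (0.9342 + 2×0.05376) × 1.300 = 1.35 mmol/kg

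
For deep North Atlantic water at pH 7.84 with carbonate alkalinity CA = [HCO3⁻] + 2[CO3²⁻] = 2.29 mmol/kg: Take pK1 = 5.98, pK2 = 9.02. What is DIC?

DIC = 2.18 mmol/kg

CA = [HCO3⁻] + 2[CO3²⁻] = (α₁ + 2α₂)·DIC
At pH 7.84: [H⁺]/K1 = 10^-1.86 = 0.013804, K2/[H⁺] = 10^-1.18 = 0.066069
α₁ = 1/(1 + 0.013804 + 0.066069) = 1/1.0799 = 0.9260; α₂ = α₁·K2/[H⁺] = 0.06118
α₁ + 2α₂ = 1.0484
DIC = CA / (α₁ + 2α₂) = 2.29 / 1.0484 = 2.18 mmol/kg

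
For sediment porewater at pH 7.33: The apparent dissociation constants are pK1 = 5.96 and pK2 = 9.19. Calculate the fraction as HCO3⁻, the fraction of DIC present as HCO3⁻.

α₁ = 0.947

α₁ = 1 / (1 + [H⁺]/K1 + K2/[H⁺]) = 1 / (1 + 10^-1.37 + 10^-1.86)
   = 1 / (1 + 0.042658 + 0.013804) = 1/1.0565 = 0.9466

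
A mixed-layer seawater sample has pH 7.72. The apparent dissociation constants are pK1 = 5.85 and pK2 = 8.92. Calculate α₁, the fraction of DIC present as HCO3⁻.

α₁ = 0.929

α₁ = 1 / (1 + [H⁺]/K1 + K2/[H⁺]) = 1 / (1 + 10^-1.87 + 10^-1.20)
   = 1 / (1 + 0.013490 + 0.063096) = 1/1.0766 = 0.9289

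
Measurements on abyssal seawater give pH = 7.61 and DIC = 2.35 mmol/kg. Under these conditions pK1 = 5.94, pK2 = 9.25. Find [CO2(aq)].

[CO2*] = 0.0481 mmol/kg

α₀ = 1 / (1 + K1/[H⁺] + K1K2/[H⁺]²) = 1 / (1 + 10^+1.67 + 10^+0.03)
   = 1 / (1 + 46.774 + 1.0715) = 1/48.845 = 0.02047
[CO2*] = α₀ × DIC = 0.02047 × 2.35 = 0.0481 mmol/kg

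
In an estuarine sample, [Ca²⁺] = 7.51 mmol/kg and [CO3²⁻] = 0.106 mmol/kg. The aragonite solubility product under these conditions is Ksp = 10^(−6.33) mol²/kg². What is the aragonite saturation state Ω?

Ω = 1.70

Ksp = 10^(−6.33) = 4.677×10^-7
Ω = [Ca²⁺][CO3²⁻]/Ksp = (7.51×10^-3)(0.106×10^-3) / 4.677×10^-7 = 1.70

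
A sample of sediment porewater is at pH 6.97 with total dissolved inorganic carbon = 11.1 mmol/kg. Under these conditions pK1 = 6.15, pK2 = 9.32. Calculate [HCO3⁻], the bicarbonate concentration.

α₁ = 1 / (1 + [H⁺]/K1 + K2/[H⁺]) = 1 / (1 + 10^-0.82 + 10^-2.35)
   = 1 / (1 + 0.15136 + 0.0044668) = 1/1.1558 = 0.8652
[HCO3⁻] = α₁ × DIC = 0.8652 × 11.1 = 9.60 mmol/kg

[HCO3⁻] = 9.60 mmol/kg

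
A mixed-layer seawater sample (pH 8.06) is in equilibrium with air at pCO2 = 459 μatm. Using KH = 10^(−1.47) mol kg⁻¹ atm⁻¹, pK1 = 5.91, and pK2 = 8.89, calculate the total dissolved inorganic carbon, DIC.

[CO2*] = KH · pCO2 = 10^(−1.47) × 459×10^-6 = 1.555×10^-5 mol/kg
α₀ = 1/(1 + K1/[H⁺] + K1K2/[H⁺]²) = 1/(1 + 10^+2.15 + 10^+1.32) = 0.006129
DIC = [CO2*]/α₀ = 1.555×10^-5 / 0.006129 = 2.54 mmol/kg

DIC = 2.54 mmol/kg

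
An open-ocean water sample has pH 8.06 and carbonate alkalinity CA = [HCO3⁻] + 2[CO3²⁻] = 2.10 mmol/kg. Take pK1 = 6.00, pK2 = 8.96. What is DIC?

DIC = 1.90 mmol/kg

CA = [HCO3⁻] + 2[CO3²⁻] = (α₁ + 2α₂)·DIC
At pH 8.06: [H⁺]/K1 = 10^-2.06 = 0.0087096, K2/[H⁺] = 10^-0.90 = 0.12589
α₁ = 1/(1 + 0.0087096 + 0.12589) = 1/1.1346 = 0.8814; α₂ = α₁·K2/[H⁺] = 0.1110
α₁ + 2α₂ = 1.1033
DIC = CA / (α₁ + 2α₂) = 2.10 / 1.1033 = 1.90 mmol/kg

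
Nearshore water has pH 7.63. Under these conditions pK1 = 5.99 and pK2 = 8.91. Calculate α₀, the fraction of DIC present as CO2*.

α₀ = 1 / (1 + K1/[H⁺] + K1K2/[H⁺]²) = 1 / (1 + 10^+1.64 + 10^+0.36)
   = 1 / (1 + 43.652 + 2.2909) = 1/46.942 = 0.02130

α₀ = 0.0213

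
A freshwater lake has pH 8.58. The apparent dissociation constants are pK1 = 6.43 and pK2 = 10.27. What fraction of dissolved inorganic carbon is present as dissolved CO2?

α₀ = 1 / (1 + K1/[H⁺] + K1K2/[H⁺]²) = 1 / (1 + 10^+2.15 + 10^+0.46)
   = 1 / (1 + 141.25 + 2.8840) = 1/145.14 = 0.006890

α₀ = 0.00689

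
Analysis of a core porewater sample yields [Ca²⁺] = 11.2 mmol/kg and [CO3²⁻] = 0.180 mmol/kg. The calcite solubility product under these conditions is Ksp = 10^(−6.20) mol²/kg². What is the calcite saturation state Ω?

Ksp = 10^(−6.20) = 6.310×10^-7
Ω = [Ca²⁺][CO3²⁻]/Ksp = (11.2×10^-3)(0.180×10^-3) / 6.310×10^-7 = 3.20

Ω = 3.20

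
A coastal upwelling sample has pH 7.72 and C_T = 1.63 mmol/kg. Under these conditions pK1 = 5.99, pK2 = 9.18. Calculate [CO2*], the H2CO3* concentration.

α₀ = 1 / (1 + K1/[H⁺] + K1K2/[H⁺]²) = 1 / (1 + 10^+1.73 + 10^+0.27)
   = 1 / (1 + 53.703 + 1.8621) = 1/56.565 = 0.01768
[CO2*] = α₀ × DIC = 0.01768 × 1.63 = 0.0288 mmol/kg

[CO2*] = 0.0288 mmol/kg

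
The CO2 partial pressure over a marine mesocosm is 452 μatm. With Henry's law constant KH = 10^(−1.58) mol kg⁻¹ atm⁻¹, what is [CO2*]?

[CO2*] = 11.9 μmol/kg

KH = 10^(−1.58) = 2.630×10^-2 mol kg⁻¹ atm⁻¹
[CO2*] = KH · pCO2 = 2.630×10^-2 × 452×10^-6 atm = 1.19×10^-5 mol/kg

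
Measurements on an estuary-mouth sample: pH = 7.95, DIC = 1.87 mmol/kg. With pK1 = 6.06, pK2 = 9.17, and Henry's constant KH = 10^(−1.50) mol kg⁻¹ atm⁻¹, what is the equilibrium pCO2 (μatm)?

pCO2 = 710 μatm

α₀ = 1 / (1 + K1/[H⁺] + K1K2/[H⁺]²) = 1 / (1 + 10^+1.89 + 10^+0.67)
   = 1 / (1 + 77.625 + 4.6774) = 1/83.302 = 0.01200
[CO2*] = α₀ × DIC = 0.01200 × 1.87 = 0.02245 mmol/kg
pCO2 = [CO2*]/KH = 2.245×10^-5 / 3.162×10^-2 = 710 μatm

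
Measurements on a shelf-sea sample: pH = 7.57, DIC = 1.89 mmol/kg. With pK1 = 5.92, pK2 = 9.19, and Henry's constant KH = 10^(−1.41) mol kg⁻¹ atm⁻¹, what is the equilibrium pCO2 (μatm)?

pCO2 = 1040 μatm

α₀ = 1 / (1 + K1/[H⁺] + K1K2/[H⁺]²) = 1 / (1 + 10^+1.65 + 10^+0.03)
   = 1 / (1 + 44.668 + 1.0715) = 1/46.740 = 0.02140
[CO2*] = α₀ × DIC = 0.02140 × 1.89 = 0.04044 mmol/kg
pCO2 = [CO2*]/KH = 4.044×10^-5 / 3.890×10^-2 = 1040 μatm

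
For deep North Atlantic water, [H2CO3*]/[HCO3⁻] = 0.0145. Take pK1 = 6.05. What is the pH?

pH = 7.89

From K1 = [H⁺][HCO3⁻]/[H2CO3*]:  pH = pK1 − log₁₀([H2CO3*]/[HCO3⁻])
log₁₀(0.0145) = -1.839
pH = 6.05 − (-1.839) = 7.89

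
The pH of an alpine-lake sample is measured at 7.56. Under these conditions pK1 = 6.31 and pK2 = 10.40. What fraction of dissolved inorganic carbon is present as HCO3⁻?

α₁ = 1 / (1 + [H⁺]/K1 + K2/[H⁺]) = 1 / (1 + 10^-1.25 + 10^-2.84)
   = 1 / (1 + 0.056234 + 0.0014454) = 1/1.0577 = 0.9455

α₁ = 0.945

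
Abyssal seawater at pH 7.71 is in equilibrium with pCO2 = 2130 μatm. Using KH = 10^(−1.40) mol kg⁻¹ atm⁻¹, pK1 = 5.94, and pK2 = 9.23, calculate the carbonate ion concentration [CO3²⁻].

[CO2*] = KH · pCO2 = 10^(−1.40) × 2130×10^-6 = 8.480×10^-5 mol/kg
α₀ = 1/(1 + K1/[H⁺] + K1K2/[H⁺]²) = 1/(1 + 10^+1.77 + 10^+0.25) = 0.01622
DIC = [CO2*]/α₀ = 8.480×10^-5 / 0.01622 = 5.229 mmol/kg
[CO3²⁻] = α₂·DIC; α₂ = 0.02884, so [CO3²⁻] = 0.02884 × 5.229 = 0.151 mmol/kg

[CO3²⁻] = 0.151 mmol/kg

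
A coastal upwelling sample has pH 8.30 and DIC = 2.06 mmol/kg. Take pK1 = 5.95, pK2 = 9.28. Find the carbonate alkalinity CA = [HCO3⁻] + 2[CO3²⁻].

CA = 2.25 mmol/kg

CA = [HCO3⁻] + 2[CO3²⁻] = (α₁ + 2α₂)·DIC
At pH 8.30: [H⁺]/K1 = 10^-2.35 = 0.0044668, K2/[H⁺] = 10^-0.98 = 0.10471
α₁ = 1/(1 + 0.0044668 + 0.10471) = 1/1.1092 = 0.9016; α₂ = α₁·K2/[H⁺] = 0.09441
α₁ + 2α₂ = 1.0904
CA = 1.0904 × 2.06 = 2.25 mmol/kg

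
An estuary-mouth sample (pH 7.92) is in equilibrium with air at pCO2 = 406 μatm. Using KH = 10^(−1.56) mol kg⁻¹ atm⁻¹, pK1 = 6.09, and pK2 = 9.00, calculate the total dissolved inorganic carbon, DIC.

[CO2*] = KH · pCO2 = 10^(−1.56) × 406×10^-6 = 1.118×10^-5 mol/kg
α₀ = 1/(1 + K1/[H⁺] + K1K2/[H⁺]²) = 1/(1 + 10^+1.83 + 10^+0.75) = 0.01347
DIC = [CO2*]/α₀ = 1.118×10^-5 / 0.01347 = 0.830 mmol/kg

DIC = 0.830 mmol/kg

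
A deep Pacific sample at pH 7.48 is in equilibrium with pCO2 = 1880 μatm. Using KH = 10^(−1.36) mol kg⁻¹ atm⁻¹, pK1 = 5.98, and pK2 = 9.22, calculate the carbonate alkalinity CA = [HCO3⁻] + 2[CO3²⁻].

CA = 2.69 mmol/kg

[CO2*] = KH · pCO2 = 10^(−1.36) × 1880×10^-6 = 8.206×10^-5 mol/kg
α₀ = 1/(1 + K1/[H⁺] + K1K2/[H⁺]²) = 1/(1 + 10^+1.50 + 10^-0.24) = 0.03012
DIC = [CO2*]/α₀ = 8.206×10^-5 / 0.03012 = 2.724 mmol/kg
CA = (α₁ + 2α₂)·DIC = (0.9525 + 2×0.01733) × 2.724 = 2.69 mmol/kg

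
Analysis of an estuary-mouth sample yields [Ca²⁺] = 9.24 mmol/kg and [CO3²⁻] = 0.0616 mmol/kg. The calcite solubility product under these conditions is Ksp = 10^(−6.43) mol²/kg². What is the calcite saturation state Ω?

Ksp = 10^(−6.43) = 3.715×10^-7
Ω = [Ca²⁺][CO3²⁻]/Ksp = (9.24×10^-3)(0.0616×10^-3) / 3.715×10^-7 = 1.53

Ω = 1.53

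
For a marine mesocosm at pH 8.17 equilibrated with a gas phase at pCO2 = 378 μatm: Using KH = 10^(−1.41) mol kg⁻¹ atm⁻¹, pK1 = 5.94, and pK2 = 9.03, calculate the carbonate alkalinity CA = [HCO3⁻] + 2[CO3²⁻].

CA = 3.19 mmol/kg

[CO2*] = KH · pCO2 = 10^(−1.41) × 378×10^-6 = 1.471×10^-5 mol/kg
α₀ = 1/(1 + K1/[H⁺] + K1K2/[H⁺]²) = 1/(1 + 10^+2.23 + 10^+1.37) = 0.005148
DIC = [CO2*]/α₀ = 1.471×10^-5 / 0.005148 = 2.857 mmol/kg
CA = (α₁ + 2α₂)·DIC = (0.8742 + 2×0.1207) × 2.857 = 3.19 mmol/kg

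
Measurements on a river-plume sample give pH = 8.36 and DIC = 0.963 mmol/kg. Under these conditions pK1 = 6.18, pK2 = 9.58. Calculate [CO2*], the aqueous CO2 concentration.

[CO2*] = 5.96 μmol/kg

α₀ = 1 / (1 + K1/[H⁺] + K1K2/[H⁺]²) = 1 / (1 + 10^+2.18 + 10^+0.96)
   = 1 / (1 + 151.36 + 9.1201) = 1/161.48 = 0.006193
[CO2*] = α₀ × DIC = 0.006193 × 0.963 = 0.00596 mmol/kg = 5.96 μmol/kg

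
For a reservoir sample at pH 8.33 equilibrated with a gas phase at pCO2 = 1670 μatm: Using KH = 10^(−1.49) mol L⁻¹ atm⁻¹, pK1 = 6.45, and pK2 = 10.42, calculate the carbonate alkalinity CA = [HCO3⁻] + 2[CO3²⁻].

CA = 4.17 mmol/L

[CO2*] = KH · pCO2 = 10^(−1.49) × 1670×10^-6 = 5.404×10^-5 mol/L
α₀ = 1/(1 + K1/[H⁺] + K1K2/[H⁺]²) = 1/(1 + 10^+1.88 + 10^-0.21) = 0.01291
DIC = [CO2*]/α₀ = 5.404×10^-5 / 0.01291 = 4.187 mmol/L
CA = (α₁ + 2α₂)·DIC = (0.9791 + 2×0.007959) × 4.187 = 4.17 mmol/L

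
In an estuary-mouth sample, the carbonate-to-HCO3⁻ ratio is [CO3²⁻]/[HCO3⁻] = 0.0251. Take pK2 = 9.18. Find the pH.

From K2 = [H⁺][CO3²⁻]/[HCO3⁻]:  pH = pK2 + log₁₀([CO3²⁻]/[HCO3⁻])
log₁₀(0.0251) = -1.600
pH = 9.18 + (-1.600) = 7.58

pH = 7.58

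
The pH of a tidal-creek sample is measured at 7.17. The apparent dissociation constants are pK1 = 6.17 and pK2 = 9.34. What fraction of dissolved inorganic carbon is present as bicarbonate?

α₁ = 1 / (1 + [H⁺]/K1 + K2/[H⁺]) = 1 / (1 + 10^-1.00 + 10^-2.17)
   = 1 / (1 + 0.10000 + 0.0067608) = 1/1.1068 = 0.9035

α₁ = 0.904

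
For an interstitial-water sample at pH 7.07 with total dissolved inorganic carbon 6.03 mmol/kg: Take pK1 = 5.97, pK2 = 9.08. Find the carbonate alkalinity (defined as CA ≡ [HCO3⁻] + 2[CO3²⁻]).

CA = [HCO3⁻] + 2[CO3²⁻] = (α₁ + 2α₂)·DIC
At pH 7.07: [H⁺]/K1 = 10^-1.10 = 0.079433, K2/[H⁺] = 10^-2.01 = 0.0097724
α₁ = 1/(1 + 0.079433 + 0.0097724) = 1/1.0892 = 0.9181; α₂ = α₁·K2/[H⁺] = 0.008972
α₁ + 2α₂ = 0.9360
CA = 0.9360 × 6.03 = 5.64 mmol/kg

CA = 5.64 mmol/kg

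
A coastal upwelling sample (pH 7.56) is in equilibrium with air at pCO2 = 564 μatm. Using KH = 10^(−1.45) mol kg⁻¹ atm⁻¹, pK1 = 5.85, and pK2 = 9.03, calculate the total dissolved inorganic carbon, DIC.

DIC = 1.08 mmol/kg

[CO2*] = KH · pCO2 = 10^(−1.45) × 564×10^-6 = 2.001×10^-5 mol/kg
α₀ = 1/(1 + K1/[H⁺] + K1K2/[H⁺]²) = 1/(1 + 10^+1.71 + 10^+0.24) = 0.01851
DIC = [CO2*]/α₀ = 2.001×10^-5 / 0.01851 = 1.08 mmol/kg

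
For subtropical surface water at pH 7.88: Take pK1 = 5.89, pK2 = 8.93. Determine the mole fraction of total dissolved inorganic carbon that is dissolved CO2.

α₀ = 1 / (1 + K1/[H⁺] + K1K2/[H⁺]²) = 1 / (1 + 10^+1.99 + 10^+0.94)
   = 1 / (1 + 97.724 + 8.7096) = 1/107.43 = 0.009308

α₀ = 0.00931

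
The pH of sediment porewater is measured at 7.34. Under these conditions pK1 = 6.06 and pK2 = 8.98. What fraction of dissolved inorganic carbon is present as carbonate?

α₂ = 0.0213

α₂ = 1 / (1 + [H⁺]/K2 + [H⁺]²/(K1K2)) = 1 / (1 + 10^+1.64 + 10^+0.36)
   = 1 / (1 + 43.652 + 2.2909) = 1/46.942 = 0.02130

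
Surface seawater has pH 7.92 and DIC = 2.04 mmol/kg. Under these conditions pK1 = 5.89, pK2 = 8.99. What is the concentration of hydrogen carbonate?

α₁ = 1 / (1 + [H⁺]/K1 + K2/[H⁺]) = 1 / (1 + 10^-2.03 + 10^-1.07)
   = 1 / (1 + 0.0093325 + 0.085114) = 1/1.0944 = 0.9137
[HCO3⁻] = α₁ × DIC = 0.9137 × 2.04 = 1.86 mmol/kg

[HCO3⁻] = 1.86 mmol/kg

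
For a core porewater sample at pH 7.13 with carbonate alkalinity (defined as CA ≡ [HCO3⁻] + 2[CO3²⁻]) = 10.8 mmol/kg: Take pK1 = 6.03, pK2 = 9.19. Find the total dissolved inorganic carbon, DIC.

DIC = 11.6 mmol/kg

CA = [HCO3⁻] + 2[CO3²⁻] = (α₁ + 2α₂)·DIC
At pH 7.13: [H⁺]/K1 = 10^-1.10 = 0.079433, K2/[H⁺] = 10^-2.06 = 0.0087096
α₁ = 1/(1 + 0.079433 + 0.0087096) = 1/1.0881 = 0.9190; α₂ = α₁·K2/[H⁺] = 0.008004
α₁ + 2α₂ = 0.9350
DIC = CA / (α₁ + 2α₂) = 10.8 / 0.9350 = 11.6 mmol/kg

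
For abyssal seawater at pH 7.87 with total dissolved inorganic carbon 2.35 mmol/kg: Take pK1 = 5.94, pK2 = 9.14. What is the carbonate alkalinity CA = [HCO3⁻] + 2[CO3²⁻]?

CA = [HCO3⁻] + 2[CO3²⁻] = (α₁ + 2α₂)·DIC
At pH 7.87: [H⁺]/K1 = 10^-1.93 = 0.011749, K2/[H⁺] = 10^-1.27 = 0.053703
α₁ = 1/(1 + 0.011749 + 0.053703) = 1/1.0655 = 0.9386; α₂ = α₁·K2/[H⁺] = 0.05040
α₁ + 2α₂ = 1.0394
CA = 1.0394 × 2.35 = 2.44 mmol/kg

CA = 2.44 mmol/kg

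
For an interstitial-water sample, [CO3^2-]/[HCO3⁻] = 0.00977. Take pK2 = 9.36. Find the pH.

From K2 = [H⁺][CO3^2-]/[HCO3⁻]:  pH = pK2 + log₁₀([CO3^2-]/[HCO3⁻])
log₁₀(0.00977) = -2.010
pH = 9.36 + (-2.010) = 7.35

pH = 7.35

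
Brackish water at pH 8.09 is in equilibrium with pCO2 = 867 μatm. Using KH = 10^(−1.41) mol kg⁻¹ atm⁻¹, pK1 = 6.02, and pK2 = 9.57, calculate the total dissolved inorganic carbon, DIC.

[CO2*] = KH · pCO2 = 10^(−1.41) × 867×10^-6 = 3.373×10^-5 mol/kg
α₀ = 1/(1 + K1/[H⁺] + K1K2/[H⁺]²) = 1/(1 + 10^+2.07 + 10^+0.59) = 0.008171
DIC = [CO2*]/α₀ = 3.373×10^-5 / 0.008171 = 4.13 mmol/kg

DIC = 4.13 mmol/kg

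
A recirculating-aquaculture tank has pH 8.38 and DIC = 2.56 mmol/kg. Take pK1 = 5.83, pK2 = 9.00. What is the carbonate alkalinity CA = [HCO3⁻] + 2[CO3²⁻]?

CA = [HCO3⁻] + 2[CO3²⁻] = (α₁ + 2α₂)·DIC
At pH 8.38: [H⁺]/K1 = 10^-2.55 = 0.0028184, K2/[H⁺] = 10^-0.62 = 0.23988
α₁ = 1/(1 + 0.0028184 + 0.23988) = 1/1.2427 = 0.8047; α₂ = α₁·K2/[H⁺] = 0.1930
α₁ + 2α₂ = 1.1908
CA = 1.1908 × 2.56 = 3.05 mmol/kg

CA = 3.05 mmol/kg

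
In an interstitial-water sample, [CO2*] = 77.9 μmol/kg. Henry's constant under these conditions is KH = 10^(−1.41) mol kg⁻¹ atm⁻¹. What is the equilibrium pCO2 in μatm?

KH = 10^(−1.41) = 3.890×10^-2 mol kg⁻¹ atm⁻¹
pCO2 = [CO2*]/KH = 77.9×10^-6 / 3.890×10^-2 = 2.00×10^-3 atm = 2000 μatm

pCO2 = 2000 μatm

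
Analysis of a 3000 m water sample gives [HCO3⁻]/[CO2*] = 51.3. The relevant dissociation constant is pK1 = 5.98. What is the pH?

pH = 7.69

From K1 = [H⁺][HCO3⁻]/[CO2*]:  pH = pK1 + log₁₀([HCO3⁻]/[CO2*])
log₁₀(51.3) = +1.710
pH = 5.98 + (+1.710) = 7.69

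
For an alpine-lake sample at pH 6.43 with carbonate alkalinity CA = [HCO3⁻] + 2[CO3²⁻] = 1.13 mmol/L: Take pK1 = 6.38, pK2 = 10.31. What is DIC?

CA = [HCO3⁻] + 2[CO3²⁻] = (α₁ + 2α₂)·DIC
At pH 6.43: [H⁺]/K1 = 10^-0.05 = 0.89125, K2/[H⁺] = 10^-3.88 = 0.00013183
α₁ = 1/(1 + 0.89125 + 0.00013183) = 1/1.8914 = 0.5287; α₂ = α₁·K2/[H⁺] = 6.970×10^-5
α₁ + 2α₂ = 0.5289
DIC = CA / (α₁ + 2α₂) = 1.13 / 0.5289 = 2.14 mmol/L

DIC = 2.14 mmol/L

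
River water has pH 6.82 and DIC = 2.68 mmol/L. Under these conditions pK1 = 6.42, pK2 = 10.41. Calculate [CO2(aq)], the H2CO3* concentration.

α₀ = 1 / (1 + K1/[H⁺] + K1K2/[H⁺]²) = 1 / (1 + 10^+0.40 + 10^-3.19)
   = 1 / (1 + 2.5119 + 0.00064565) = 1/3.5125 = 0.2847
[CO2*] = α₀ × DIC = 0.2847 × 2.68 = 0.763 mmol/L

[CO2*] = 0.763 mmol/L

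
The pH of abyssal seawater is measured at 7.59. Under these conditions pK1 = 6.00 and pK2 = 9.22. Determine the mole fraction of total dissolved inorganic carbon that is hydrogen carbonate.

α₁ = 0.953

α₁ = 1 / (1 + [H⁺]/K1 + K2/[H⁺]) = 1 / (1 + 10^-1.59 + 10^-1.63)
   = 1 / (1 + 0.025704 + 0.023442) = 1/1.0491 = 0.9532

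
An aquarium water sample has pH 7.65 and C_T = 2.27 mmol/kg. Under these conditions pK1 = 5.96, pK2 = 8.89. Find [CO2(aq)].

[CO2*] = 0.0430 mmol/kg

α₀ = 1 / (1 + K1/[H⁺] + K1K2/[H⁺]²) = 1 / (1 + 10^+1.69 + 10^+0.45)
   = 1 / (1 + 48.978 + 2.8184) = 1/52.796 = 0.01894
[CO2*] = α₀ × DIC = 0.01894 × 2.27 = 0.0430 mmol/kg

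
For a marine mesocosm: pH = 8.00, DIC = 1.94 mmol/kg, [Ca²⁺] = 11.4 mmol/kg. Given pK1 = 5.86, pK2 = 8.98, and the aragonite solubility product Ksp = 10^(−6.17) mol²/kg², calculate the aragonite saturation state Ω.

Ω = 3.08

α₂ = 1 / (1 + [H⁺]/K2 + [H⁺]²/(K1K2)) = 1 / (1 + 10^+0.98 + 10^-1.16)
   = 1 / (1 + 9.5499 + 0.069183) = 1/10.619 = 0.09417
[CO3²⁻] = α₂ × DIC = 0.09417 × 1.94 = 0.1827 mmol/kg
Ksp = 10^(−6.17) = 6.761×10^-7
Ω = [Ca²⁺][CO3²⁻]/Ksp = (11.4×10^-3)(1.827×10^-4) / 6.761×10^-7 = 3.08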